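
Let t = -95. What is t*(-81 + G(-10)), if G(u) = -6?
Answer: 8265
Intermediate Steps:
t*(-81 + G(-10)) = -95*(-81 - 6) = -95*(-87) = 8265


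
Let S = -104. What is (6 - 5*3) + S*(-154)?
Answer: 16007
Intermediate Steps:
(6 - 5*3) + S*(-154) = (6 - 5*3) - 104*(-154) = (6 - 15) + 16016 = -9 + 16016 = 16007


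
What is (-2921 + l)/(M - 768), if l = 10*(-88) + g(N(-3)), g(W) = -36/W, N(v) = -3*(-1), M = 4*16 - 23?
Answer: 3813/727 ≈ 5.2448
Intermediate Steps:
M = 41 (M = 64 - 23 = 41)
N(v) = 3
l = -892 (l = 10*(-88) - 36/3 = -880 - 36*⅓ = -880 - 12 = -892)
(-2921 + l)/(M - 768) = (-2921 - 892)/(41 - 768) = -3813/(-727) = -3813*(-1/727) = 3813/727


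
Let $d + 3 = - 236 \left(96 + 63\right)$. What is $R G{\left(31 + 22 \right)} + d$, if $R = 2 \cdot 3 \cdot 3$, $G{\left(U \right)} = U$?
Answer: $-36573$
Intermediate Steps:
$d = -37527$ ($d = -3 - 236 \left(96 + 63\right) = -3 - 37524 = -37527$)
$R = 18$ ($R = 6 \cdot 3 = 18$)
$R G{\left(31 + 22 \right)} + d = 18 \left(31 + 22\right) - 37527 = 18 \cdot 53 - 37527 = 954 - 37527 = -36573$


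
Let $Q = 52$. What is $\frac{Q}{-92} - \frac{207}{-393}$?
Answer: $- \frac{116}{3013} \approx -0.0385$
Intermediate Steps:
$\frac{Q}{-92} - \frac{207}{-393} = \frac{52}{-92} - \frac{207}{-393} = 52 \left(- \frac{1}{92}\right) - - \frac{69}{131} = - \frac{13}{23} + \frac{69}{131} = - \frac{116}{3013}$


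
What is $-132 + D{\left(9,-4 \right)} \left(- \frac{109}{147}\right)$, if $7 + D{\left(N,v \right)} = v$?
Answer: $- \frac{18205}{147} \approx -123.84$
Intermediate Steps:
$D{\left(N,v \right)} = -7 + v$
$-132 + D{\left(9,-4 \right)} \left(- \frac{109}{147}\right) = -132 + \left(-7 - 4\right) \left(- \frac{109}{147}\right) = -132 - 11 \left(\left(-109\right) \frac{1}{147}\right) = -132 - - \frac{1199}{147} = -132 + \frac{1199}{147} = - \frac{18205}{147}$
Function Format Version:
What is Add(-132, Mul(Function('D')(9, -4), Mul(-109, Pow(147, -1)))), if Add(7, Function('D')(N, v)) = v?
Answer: Rational(-18205, 147) ≈ -123.84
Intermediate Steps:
Function('D')(N, v) = Add(-7, v)
Add(-132, Mul(Function('D')(9, -4), Mul(-109, Pow(147, -1)))) = Add(-132, Mul(Add(-7, -4), Mul(-109, Pow(147, -1)))) = Add(-132, Mul(-11, Mul(-109, Rational(1, 147)))) = Add(-132, Mul(-11, Rational(-109, 147))) = Add(-132, Rational(1199, 147)) = Rational(-18205, 147)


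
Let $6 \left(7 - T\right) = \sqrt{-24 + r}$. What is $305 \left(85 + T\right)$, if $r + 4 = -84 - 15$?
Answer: $28060 - \frac{305 i \sqrt{127}}{6} \approx 28060.0 - 572.86 i$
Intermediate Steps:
$r = -103$ ($r = -4 - 99 = -103$)
$T = 7 - \frac{i \sqrt{127}}{6}$ ($T = 7 - \frac{\sqrt{-24 - 103}}{6} = 7 - \frac{\sqrt{-127}}{6} = 7 - \frac{i \sqrt{127}}{6} \approx 7.0 - 1.8782 i$)
$305 \left(85 + T\right) = 305 \left(85 + \left(7 - \frac{i \sqrt{127}}{6}\right)\right) = 305 \left(92 - \frac{i \sqrt{127}}{6}\right) = 28060 - \frac{305 i \sqrt{127}}{6}$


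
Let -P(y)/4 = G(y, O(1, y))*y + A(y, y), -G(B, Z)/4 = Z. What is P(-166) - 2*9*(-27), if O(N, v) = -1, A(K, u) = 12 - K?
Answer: 2430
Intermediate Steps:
G(B, Z) = -4*Z
P(y) = -48 - 12*y (P(y) = -4*((-4*(-1))*y + (12 - y)) = -4*(4*y + (12 - y)) = -4*(12 + 3*y) = -48 - 12*y)
P(-166) - 2*9*(-27) = (-48 - 12*(-166)) - 2*9*(-27) = (-48 + 1992) - 18*(-27) = 1944 + 486 = 2430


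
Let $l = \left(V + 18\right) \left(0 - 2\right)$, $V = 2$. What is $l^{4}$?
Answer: $2560000$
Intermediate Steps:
$l = -40$ ($l = \left(2 + 18\right) \left(0 - 2\right) = 20 \left(-2\right) = -40$)
$l^{4} = \left(-40\right)^{4} = 2560000$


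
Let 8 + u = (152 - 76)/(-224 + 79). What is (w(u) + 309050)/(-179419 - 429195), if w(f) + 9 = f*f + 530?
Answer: -6510257971/12796109350 ≈ -0.50877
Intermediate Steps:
u = -1236/145 (u = -8 + (152 - 76)/(-224 + 79) = -8 + 76/(-145) = -8 + 76*(-1/145) = -8 - 76/145 = -1236/145 ≈ -8.5241)
w(f) = 521 + f² (w(f) = -9 + (f*f + 530) = -9 + (f² + 530) = -9 + (530 + f²) = 521 + f²)
(w(u) + 309050)/(-179419 - 429195) = ((521 + (-1236/145)²) + 309050)/(-179419 - 429195) = ((521 + 1527696/21025) + 309050)/(-608614) = (12481721/21025 + 309050)*(-1/608614) = (6510257971/21025)*(-1/608614) = -6510257971/12796109350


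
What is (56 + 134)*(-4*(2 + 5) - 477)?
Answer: -95950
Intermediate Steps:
(56 + 134)*(-4*(2 + 5) - 477) = 190*(-4*7 - 477) = 190*(-28 - 477) = 190*(-505) = -95950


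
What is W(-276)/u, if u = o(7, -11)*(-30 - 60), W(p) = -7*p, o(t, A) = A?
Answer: 322/165 ≈ 1.9515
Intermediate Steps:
u = 990 (u = -11*(-30 - 60) = -11*(-90) = 990)
W(-276)/u = -7*(-276)/990 = 1932*(1/990) = 322/165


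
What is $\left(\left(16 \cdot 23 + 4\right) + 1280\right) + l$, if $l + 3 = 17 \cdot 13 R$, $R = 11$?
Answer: $4080$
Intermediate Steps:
$l = 2428$ ($l = -3 + 17 \cdot 13 \cdot 11 = -3 + 221 \cdot 11 = -3 + 2431 = 2428$)
$\left(\left(16 \cdot 23 + 4\right) + 1280\right) + l = \left(\left(16 \cdot 23 + 4\right) + 1280\right) + 2428 = \left(\left(368 + 4\right) + 1280\right) + 2428 = \left(372 + 1280\right) + 2428 = 1652 + 2428 = 4080$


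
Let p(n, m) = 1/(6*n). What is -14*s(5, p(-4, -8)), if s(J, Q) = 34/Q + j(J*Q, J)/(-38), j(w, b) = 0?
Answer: 11424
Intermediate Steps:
p(n, m) = 1/(6*n) (p(n, m) = 1*(1/(6*n)) = 1/(6*n))
s(J, Q) = 34/Q (s(J, Q) = 34/Q + 0/(-38) = 34/Q + 0*(-1/38) = 34/Q + 0 = 34/Q)
-14*s(5, p(-4, -8)) = -476/((⅙)/(-4)) = -476/((⅙)*(-¼)) = -476/(-1/24) = -476*(-24) = -14*(-816) = 11424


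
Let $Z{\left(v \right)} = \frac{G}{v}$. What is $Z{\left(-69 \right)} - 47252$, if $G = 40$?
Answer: $- \frac{3260428}{69} \approx -47253.0$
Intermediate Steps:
$Z{\left(v \right)} = \frac{40}{v}$
$Z{\left(-69 \right)} - 47252 = \frac{40}{-69} - 47252 = 40 \left(- \frac{1}{69}\right) - 47252 = - \frac{40}{69} - 47252 = - \frac{3260428}{69}$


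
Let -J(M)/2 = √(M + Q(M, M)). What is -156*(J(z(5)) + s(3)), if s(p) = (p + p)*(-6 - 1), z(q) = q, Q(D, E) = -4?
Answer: 6864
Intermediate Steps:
s(p) = -14*p (s(p) = (2*p)*(-7) = -14*p)
J(M) = -2*√(-4 + M) (J(M) = -2*√(M - 4) = -2*√(-4 + M))
-156*(J(z(5)) + s(3)) = -156*(-2*√(-4 + 5) - 14*3) = -156*(-2*√1 - 42) = -156*(-2*1 - 42) = -156*(-2 - 42) = -156*(-44) = 6864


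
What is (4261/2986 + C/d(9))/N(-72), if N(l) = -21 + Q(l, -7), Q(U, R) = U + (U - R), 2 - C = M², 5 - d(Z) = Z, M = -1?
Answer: -7029/943576 ≈ -0.0074493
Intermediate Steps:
d(Z) = 5 - Z
C = 1 (C = 2 - 1*(-1)² = 2 - 1*1 = 2 - 1 = 1)
Q(U, R) = -R + 2*U
N(l) = -14 + 2*l (N(l) = -21 + (-1*(-7) + 2*l) = -21 + (7 + 2*l) = -14 + 2*l)
(4261/2986 + C/d(9))/N(-72) = (4261/2986 + 1/(5 - 1*9))/(-14 + 2*(-72)) = (4261*(1/2986) + 1/(5 - 9))/(-14 - 144) = (4261/2986 + 1/(-4))/(-158) = (4261/2986 + 1*(-¼))*(-1/158) = (4261/2986 - ¼)*(-1/158) = (7029/5972)*(-1/158) = -7029/943576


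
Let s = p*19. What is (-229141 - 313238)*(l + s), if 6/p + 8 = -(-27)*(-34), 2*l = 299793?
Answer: -75284399123055/926 ≈ -8.1301e+10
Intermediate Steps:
l = 299793/2 (l = (½)*299793 = 299793/2 ≈ 1.4990e+5)
p = -3/463 (p = 6/(-8 - (-27)*(-34)) = 6/(-8 - 9*102) = 6/(-8 - 918) = 6/(-926) = 6*(-1/926) = -3/463 ≈ -0.0064795)
s = -57/463 (s = -3/463*19 = -57/463 ≈ -0.12311)
(-229141 - 313238)*(l + s) = (-229141 - 313238)*(299793/2 - 57/463) = -542379*138804045/926 = -75284399123055/926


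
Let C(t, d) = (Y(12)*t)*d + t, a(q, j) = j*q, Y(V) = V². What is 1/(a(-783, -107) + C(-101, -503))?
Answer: 1/7399312 ≈ 1.3515e-7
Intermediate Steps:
C(t, d) = t + 144*d*t (C(t, d) = (12²*t)*d + t = (144*t)*d + t = 144*d*t + t = t + 144*d*t)
1/(a(-783, -107) + C(-101, -503)) = 1/(-107*(-783) - 101*(1 + 144*(-503))) = 1/(83781 - 101*(1 - 72432)) = 1/(83781 - 101*(-72431)) = 1/(83781 + 7315531) = 1/7399312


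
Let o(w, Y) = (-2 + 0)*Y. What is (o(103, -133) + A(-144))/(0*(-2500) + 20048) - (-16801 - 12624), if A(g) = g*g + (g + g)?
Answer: 294966557/10024 ≈ 29426.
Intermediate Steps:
o(w, Y) = -2*Y
A(g) = g² + 2*g
(o(103, -133) + A(-144))/(0*(-2500) + 20048) - (-16801 - 12624) = (-2*(-133) - 144*(2 - 144))/(0*(-2500) + 20048) - (-16801 - 12624) = (266 - 144*(-142))/(0 + 20048) - 1*(-29425) = (266 + 20448)/20048 + 29425 = 20714*(1/20048) + 29425 = 10357/10024 + 29425 = 294966557/10024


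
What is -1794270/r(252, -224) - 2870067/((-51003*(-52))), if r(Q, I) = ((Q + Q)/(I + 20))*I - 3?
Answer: -8991609144551/2757358188 ≈ -3260.9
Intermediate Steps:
r(Q, I) = -3 + 2*I*Q/(20 + I) (r(Q, I) = ((2*Q)/(20 + I))*I - 3 = (2*Q/(20 + I))*I - 3 = 2*I*Q/(20 + I) - 3 = -3 + 2*I*Q/(20 + I))
-1794270/r(252, -224) - 2870067/((-51003*(-52))) = -1794270*(20 - 224)/(-60 - 3*(-224) + 2*(-224)*252) - 2870067/((-51003*(-52))) = -1794270*(-204/(-60 + 672 - 112896)) - 2870067/2652156 = -1794270/((-1/204*(-112284))) - 2870067*1/2652156 = -1794270/9357/17 - 956689/884052 = -1794270*17/9357 - 956689/884052 = -10167530/3119 - 956689/884052 = -8991609144551/2757358188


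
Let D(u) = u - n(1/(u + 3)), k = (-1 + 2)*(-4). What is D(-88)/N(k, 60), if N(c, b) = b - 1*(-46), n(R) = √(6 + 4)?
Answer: -44/53 - √10/106 ≈ -0.86002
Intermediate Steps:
n(R) = √10
k = -4 (k = 1*(-4) = -4)
D(u) = u - √10
N(c, b) = 46 + b (N(c, b) = b + 46 = 46 + b)
D(-88)/N(k, 60) = (-88 - √10)/(46 + 60) = (-88 - √10)/106 = (-88 - √10)*(1/106) = -44/53 - √10/106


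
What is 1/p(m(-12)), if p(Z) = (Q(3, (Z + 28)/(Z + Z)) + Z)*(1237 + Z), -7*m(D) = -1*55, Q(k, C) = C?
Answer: 2695/34015099 ≈ 7.9229e-5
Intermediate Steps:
m(D) = 55/7 (m(D) = -(-1)*55/7 = -⅐*(-55) = 55/7)
p(Z) = (1237 + Z)*(Z + (28 + Z)/(2*Z)) (p(Z) = ((Z + 28)/(Z + Z) + Z)*(1237 + Z) = ((28 + Z)/((2*Z)) + Z)*(1237 + Z) = ((28 + Z)*(1/(2*Z)) + Z)*(1237 + Z) = ((28 + Z)/(2*Z) + Z)*(1237 + Z) = (Z + (28 + Z)/(2*Z))*(1237 + Z) = (1237 + Z)*(Z + (28 + Z)/(2*Z)))
1/p(m(-12)) = 1/(1265/2 + (55/7)² + 17318/(55/7) + (2475/2)*(55/7)) = 1/(1265/2 + 3025/49 + 17318*(7/55) + 136125/14) = 1/(1265/2 + 3025/49 + 121226/55 + 136125/14) = 1/(34015099/2695) = 2695/34015099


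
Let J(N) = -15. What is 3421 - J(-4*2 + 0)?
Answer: 3436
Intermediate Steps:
3421 - J(-4*2 + 0) = 3421 - 1*(-15) = 3421 + 15 = 3436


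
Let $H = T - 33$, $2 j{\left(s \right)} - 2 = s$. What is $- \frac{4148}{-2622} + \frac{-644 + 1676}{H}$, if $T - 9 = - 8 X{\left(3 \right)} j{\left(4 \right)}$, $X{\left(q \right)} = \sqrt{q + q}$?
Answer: $\frac{66743}{6555} - \frac{43 \sqrt{6}}{5} \approx -10.884$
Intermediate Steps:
$j{\left(s \right)} = 1 + \frac{s}{2}$
$X{\left(q \right)} = \sqrt{2} \sqrt{q}$ ($X{\left(q \right)} = \sqrt{2 q} = \sqrt{2} \sqrt{q}$)
$T = 9 - 24 \sqrt{6}$ ($T = 9 + - 8 \sqrt{2} \sqrt{3} \left(1 + \frac{1}{2} \cdot 4\right) = 9 + - 8 \sqrt{6} \left(1 + 2\right) = 9 + - 8 \sqrt{6} \cdot 3 = 9 - 24 \sqrt{6} \approx -49.788$)
$H = -24 - 24 \sqrt{6}$ ($H = \left(9 - 24 \sqrt{6}\right) - 33 = -24 - 24 \sqrt{6} \approx -82.788$)
$- \frac{4148}{-2622} + \frac{-644 + 1676}{H} = - \frac{4148}{-2622} + \frac{-644 + 1676}{-24 - 24 \sqrt{6}} = \left(-4148\right) \left(- \frac{1}{2622}\right) + \frac{1032}{-24 - 24 \sqrt{6}} = \frac{2074}{1311} + \frac{1032}{-24 - 24 \sqrt{6}}$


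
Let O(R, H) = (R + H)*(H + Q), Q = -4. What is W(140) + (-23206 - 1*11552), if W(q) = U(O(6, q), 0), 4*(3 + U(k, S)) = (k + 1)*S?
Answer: -34761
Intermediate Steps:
O(R, H) = (-4 + H)*(H + R) (O(R, H) = (R + H)*(H - 4) = (H + R)*(-4 + H) = (-4 + H)*(H + R))
U(k, S) = -3 + S*(1 + k)/4 (U(k, S) = -3 + ((k + 1)*S)/4 = -3 + ((1 + k)*S)/4 = -3 + (S*(1 + k))/4 = -3 + S*(1 + k)/4)
W(q) = -3 (W(q) = -3 + (1/4)*0 + (1/4)*0*(q**2 - 4*q - 4*6 + q*6) = -3 + 0 + (1/4)*0*(q**2 - 4*q - 24 + 6*q) = -3 + 0 + (1/4)*0*(-24 + q**2 + 2*q) = -3 + 0 + 0 = -3)
W(140) + (-23206 - 1*11552) = -3 + (-23206 - 1*11552) = -3 + (-23206 - 11552) = -3 - 34758 = -34761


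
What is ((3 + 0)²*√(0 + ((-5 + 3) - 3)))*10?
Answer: 90*I*√5 ≈ 201.25*I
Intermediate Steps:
((3 + 0)²*√(0 + ((-5 + 3) - 3)))*10 = (3²*√(0 + (-2 - 3)))*10 = (9*√(0 - 5))*10 = (9*√(-5))*10 = (9*(I*√5))*10 = (9*I*√5)*10 = 90*I*√5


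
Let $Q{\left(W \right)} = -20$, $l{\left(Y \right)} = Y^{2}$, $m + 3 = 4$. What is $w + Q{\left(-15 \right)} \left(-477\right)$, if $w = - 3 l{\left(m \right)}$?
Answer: $9537$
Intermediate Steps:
$m = 1$ ($m = -3 + 4 = 1$)
$w = -3$ ($w = - 3 \cdot 1^{2} = \left(-3\right) 1 = -3$)
$w + Q{\left(-15 \right)} \left(-477\right) = -3 - -9540 = -3 + 9540 = 9537$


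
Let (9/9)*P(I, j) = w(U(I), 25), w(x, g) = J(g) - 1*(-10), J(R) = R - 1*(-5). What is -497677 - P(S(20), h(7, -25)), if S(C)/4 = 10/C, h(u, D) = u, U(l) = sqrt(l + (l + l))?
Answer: -497717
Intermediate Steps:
J(R) = 5 + R (J(R) = R + 5 = 5 + R)
U(l) = sqrt(3)*sqrt(l) (U(l) = sqrt(l + 2*l) = sqrt(3*l) = sqrt(3)*sqrt(l))
w(x, g) = 15 + g (w(x, g) = (5 + g) - 1*(-10) = (5 + g) + 10 = 15 + g)
S(C) = 40/C (S(C) = 4*(10/C) = 40/C)
P(I, j) = 40 (P(I, j) = 15 + 25 = 40)
-497677 - P(S(20), h(7, -25)) = -497677 - 1*40 = -497677 - 40 = -497717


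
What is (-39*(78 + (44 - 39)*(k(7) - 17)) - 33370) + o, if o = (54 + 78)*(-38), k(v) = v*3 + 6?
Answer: -43378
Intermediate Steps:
k(v) = 6 + 3*v (k(v) = 3*v + 6 = 6 + 3*v)
o = -5016 (o = 132*(-38) = -5016)
(-39*(78 + (44 - 39)*(k(7) - 17)) - 33370) + o = (-39*(78 + (44 - 39)*((6 + 3*7) - 17)) - 33370) - 5016 = (-39*(78 + 5*((6 + 21) - 17)) - 33370) - 5016 = (-39*(78 + 5*(27 - 17)) - 33370) - 5016 = (-39*(78 + 5*10) - 33370) - 5016 = (-39*(78 + 50) - 33370) - 5016 = (-39*128 - 33370) - 5016 = (-4992 - 33370) - 5016 = -38362 - 5016 = -43378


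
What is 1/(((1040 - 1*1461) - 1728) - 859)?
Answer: -1/3008 ≈ -0.00033245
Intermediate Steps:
1/(((1040 - 1*1461) - 1728) - 859) = 1/(((1040 - 1461) - 1728) - 859) = 1/((-421 - 1728) - 859) = 1/(-2149 - 859) = 1/(-3008) = -1/3008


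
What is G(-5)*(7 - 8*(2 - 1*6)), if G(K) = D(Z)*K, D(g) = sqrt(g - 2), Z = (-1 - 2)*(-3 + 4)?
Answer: -195*I*sqrt(5) ≈ -436.03*I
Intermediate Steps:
Z = -3 (Z = -3*1 = -3)
D(g) = sqrt(-2 + g)
G(K) = I*K*sqrt(5) (G(K) = sqrt(-2 - 3)*K = sqrt(-5)*K = (I*sqrt(5))*K = I*K*sqrt(5))
G(-5)*(7 - 8*(2 - 1*6)) = (I*(-5)*sqrt(5))*(7 - 8*(2 - 1*6)) = (-5*I*sqrt(5))*(7 - 8*(2 - 6)) = (-5*I*sqrt(5))*(7 - 8*(-4)) = (-5*I*sqrt(5))*(7 + 32) = -5*I*sqrt(5)*39 = -195*I*sqrt(5)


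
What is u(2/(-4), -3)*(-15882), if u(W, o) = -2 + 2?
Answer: 0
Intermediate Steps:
u(W, o) = 0
u(2/(-4), -3)*(-15882) = 0*(-15882) = 0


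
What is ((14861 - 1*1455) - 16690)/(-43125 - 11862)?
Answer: 3284/54987 ≈ 0.059723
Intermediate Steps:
((14861 - 1*1455) - 16690)/(-43125 - 11862) = ((14861 - 1455) - 16690)/(-54987) = (13406 - 16690)*(-1/54987) = -3284*(-1/54987) = 3284/54987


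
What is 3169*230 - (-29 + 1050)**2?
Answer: -313571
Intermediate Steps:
3169*230 - (-29 + 1050)**2 = 728870 - 1*1021**2 = 728870 - 1*1042441 = 728870 - 1042441 = -313571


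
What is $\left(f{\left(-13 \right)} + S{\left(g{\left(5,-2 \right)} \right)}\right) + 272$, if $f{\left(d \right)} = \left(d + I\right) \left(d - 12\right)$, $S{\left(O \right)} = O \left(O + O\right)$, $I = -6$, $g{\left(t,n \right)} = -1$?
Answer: $749$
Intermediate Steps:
$S{\left(O \right)} = 2 O^{2}$ ($S{\left(O \right)} = O 2 O = 2 O^{2}$)
$f{\left(d \right)} = \left(-12 + d\right) \left(-6 + d\right)$ ($f{\left(d \right)} = \left(d - 6\right) \left(d - 12\right) = \left(-6 + d\right) \left(-12 + d\right) = \left(-12 + d\right) \left(-6 + d\right)$)
$\left(f{\left(-13 \right)} + S{\left(g{\left(5,-2 \right)} \right)}\right) + 272 = \left(\left(72 + \left(-13\right)^{2} - -234\right) + 2 \left(-1\right)^{2}\right) + 272 = \left(\left(72 + 169 + 234\right) + 2 \cdot 1\right) + 272 = \left(475 + 2\right) + 272 = 477 + 272 = 749$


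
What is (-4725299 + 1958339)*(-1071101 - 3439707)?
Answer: 12481225303680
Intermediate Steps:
(-4725299 + 1958339)*(-1071101 - 3439707) = -2766960*(-4510808) = 12481225303680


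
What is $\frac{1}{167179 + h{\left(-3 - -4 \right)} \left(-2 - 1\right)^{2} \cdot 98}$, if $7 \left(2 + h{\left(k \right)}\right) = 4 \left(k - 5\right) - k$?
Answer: $\frac{1}{163273} \approx 6.1247 \cdot 10^{-6}$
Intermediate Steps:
$h{\left(k \right)} = - \frac{34}{7} + \frac{3 k}{7}$ ($h{\left(k \right)} = -2 + \frac{4 \left(k - 5\right) - k}{7} = -2 + \frac{4 \left(-5 + k\right) - k}{7} = -2 + \frac{\left(-20 + 4 k\right) - k}{7} = -2 + \frac{-20 + 3 k}{7} = -2 + \left(- \frac{20}{7} + \frac{3 k}{7}\right) = - \frac{34}{7} + \frac{3 k}{7}$)
$\frac{1}{167179 + h{\left(-3 - -4 \right)} \left(-2 - 1\right)^{2} \cdot 98} = \frac{1}{167179 + \left(- \frac{34}{7} + \frac{3 \left(-3 - -4\right)}{7}\right) \left(-2 - 1\right)^{2} \cdot 98} = \frac{1}{167179 + \left(- \frac{34}{7} + \frac{3 \left(-3 + 4\right)}{7}\right) \left(-3\right)^{2} \cdot 98} = \frac{1}{167179 + \left(- \frac{34}{7} + \frac{3}{7} \cdot 1\right) 9 \cdot 98} = \frac{1}{167179 + \left(- \frac{34}{7} + \frac{3}{7}\right) 9 \cdot 98} = \frac{1}{167179 + \left(- \frac{31}{7}\right) 9 \cdot 98} = \frac{1}{167179 - 3906} = \frac{1}{163273}$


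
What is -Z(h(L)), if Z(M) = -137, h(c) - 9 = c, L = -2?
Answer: 137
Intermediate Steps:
h(c) = 9 + c
-Z(h(L)) = -1*(-137) = 137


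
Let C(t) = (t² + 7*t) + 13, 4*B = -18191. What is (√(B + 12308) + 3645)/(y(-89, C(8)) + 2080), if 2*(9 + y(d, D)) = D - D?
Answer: 3645/2071 + 3*√3449/4142 ≈ 1.8026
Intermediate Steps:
B = -18191/4 (B = (¼)*(-18191) = -18191/4 ≈ -4547.8)
C(t) = 13 + t² + 7*t
y(d, D) = -9 (y(d, D) = -9 + (D - D)/2 = -9 + (½)*0 = -9 + 0 = -9)
(√(B + 12308) + 3645)/(y(-89, C(8)) + 2080) = (√(-18191/4 + 12308) + 3645)/(-9 + 2080) = (√(31041/4) + 3645)/2071 = (3*√3449/2 + 3645)*(1/2071) = (3645 + 3*√3449/2)*(1/2071) = 3645/2071 + 3*√3449/4142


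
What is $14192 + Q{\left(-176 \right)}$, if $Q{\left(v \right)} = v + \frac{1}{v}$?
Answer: $\frac{2466815}{176} \approx 14016.0$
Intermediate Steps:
$14192 + Q{\left(-176 \right)} = 14192 - \left(176 - \frac{1}{-176}\right) = 14192 - \frac{30977}{176} = \frac{2466815}{176}$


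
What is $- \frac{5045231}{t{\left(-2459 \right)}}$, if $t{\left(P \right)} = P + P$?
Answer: $\frac{5045231}{4918} \approx 1025.9$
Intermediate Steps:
$t{\left(P \right)} = 2 P$
$- \frac{5045231}{t{\left(-2459 \right)}} = - \frac{5045231}{2 \left(-2459\right)} = - \frac{5045231}{-4918} = \left(-5045231\right) \left(- \frac{1}{4918}\right) = \frac{5045231}{4918}$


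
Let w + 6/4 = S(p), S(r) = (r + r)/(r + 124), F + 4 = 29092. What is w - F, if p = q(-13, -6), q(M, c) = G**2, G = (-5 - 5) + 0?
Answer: -814481/28 ≈ -29089.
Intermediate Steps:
G = -10 (G = -10 + 0 = -10)
F = 29088 (F = -4 + 29092 = 29088)
q(M, c) = 100 (q(M, c) = (-10)**2 = 100)
p = 100
S(r) = 2*r/(124 + r) (S(r) = (2*r)/(124 + r) = 2*r/(124 + r))
w = -17/28 (w = -3/2 + 2*100/(124 + 100) = -3/2 + 2*100/224 = -3/2 + 2*100*(1/224) = -3/2 + 25/28 = -17/28 ≈ -0.60714)
w - F = -17/28 - 1*29088 = -17/28 - 29088 = -814481/28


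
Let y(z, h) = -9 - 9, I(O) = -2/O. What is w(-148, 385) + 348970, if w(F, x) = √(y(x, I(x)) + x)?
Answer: 348970 + √367 ≈ 3.4899e+5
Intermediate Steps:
y(z, h) = -18
w(F, x) = √(-18 + x)
w(-148, 385) + 348970 = √(-18 + 385) + 348970 = √367 + 348970 = 348970 + √367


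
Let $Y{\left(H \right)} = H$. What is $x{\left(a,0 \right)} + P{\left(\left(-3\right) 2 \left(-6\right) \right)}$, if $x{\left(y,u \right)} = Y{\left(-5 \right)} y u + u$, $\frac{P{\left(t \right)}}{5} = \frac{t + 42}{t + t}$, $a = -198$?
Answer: $\frac{65}{12} \approx 5.4167$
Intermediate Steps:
$P{\left(t \right)} = \frac{5 \left(42 + t\right)}{2 t}$ ($P{\left(t \right)} = 5 \frac{t + 42}{t + t} = 5 \frac{42 + t}{2 t} = \frac{5 \left(42 + t\right)}{2 t}$)
$x{\left(y,u \right)} = u - 5 u y$ ($x{\left(y,u \right)} = - 5 y u + u = - 5 u y + u = u - 5 u y$)
$x{\left(a,0 \right)} + P{\left(\left(-3\right) 2 \left(-6\right) \right)} = 0 \left(1 - -990\right) + \left(\frac{5}{2} + \frac{105}{\left(-3\right) 2 \left(-6\right)}\right) = 0 \left(1 + 990\right) + \left(\frac{5}{2} + \frac{105}{\left(-6\right) \left(-6\right)}\right) = 0 \cdot 991 + \left(\frac{5}{2} + \frac{105}{36}\right) = 0 + \left(\frac{5}{2} + 105 \cdot \frac{1}{36}\right) = 0 + \left(\frac{5}{2} + \frac{35}{12}\right) = 0 + \frac{65}{12} = \frac{65}{12}$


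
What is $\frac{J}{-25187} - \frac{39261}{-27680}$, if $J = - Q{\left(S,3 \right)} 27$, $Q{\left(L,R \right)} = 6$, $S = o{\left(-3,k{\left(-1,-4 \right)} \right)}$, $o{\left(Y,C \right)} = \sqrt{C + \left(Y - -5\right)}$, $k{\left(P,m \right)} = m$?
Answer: $\frac{993350967}{697176160} \approx 1.4248$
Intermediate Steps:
$o{\left(Y,C \right)} = \sqrt{5 + C + Y}$ ($o{\left(Y,C \right)} = \sqrt{C + \left(Y + 5\right)} = \sqrt{C + \left(5 + Y\right)} = \sqrt{5 + C + Y}$)
$S = i \sqrt{2}$ ($S = \sqrt{5 - 4 - 3} = \sqrt{-2} = i \sqrt{2} \approx 1.4142 i$)
$J = -162$ ($J = \left(-1\right) 6 \cdot 27 = \left(-6\right) 27 = -162$)
$\frac{J}{-25187} - \frac{39261}{-27680} = - \frac{162}{-25187} - \frac{39261}{-27680} = \left(-162\right) \left(- \frac{1}{25187}\right) - - \frac{39261}{27680} = \frac{162}{25187} + \frac{39261}{27680} = \frac{993350967}{697176160}$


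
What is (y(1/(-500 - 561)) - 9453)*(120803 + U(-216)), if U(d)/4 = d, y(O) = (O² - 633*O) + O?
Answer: -1276243320226340/1125721 ≈ -1.1337e+9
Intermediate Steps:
y(O) = O² - 632*O
U(d) = 4*d
(y(1/(-500 - 561)) - 9453)*(120803 + U(-216)) = ((-632 + 1/(-500 - 561))/(-500 - 561) - 9453)*(120803 + 4*(-216)) = ((-632 + 1/(-1061))/(-1061) - 9453)*(120803 - 864) = (-(-632 - 1/1061)/1061 - 9453)*119939 = (-1/1061*(-670553/1061) - 9453)*119939 = (670553/1125721 - 9453)*119939 = -10640770060/1125721*119939 = -1276243320226340/1125721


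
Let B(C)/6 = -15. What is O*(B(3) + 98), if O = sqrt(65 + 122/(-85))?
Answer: 8*sqrt(459255)/85 ≈ 63.782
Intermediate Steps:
B(C) = -90 (B(C) = 6*(-15) = -90)
O = sqrt(459255)/85 (O = sqrt(65 + 122*(-1/85)) = sqrt(65 - 122/85) = sqrt(5403/85) = sqrt(459255)/85 ≈ 7.9727)
O*(B(3) + 98) = (sqrt(459255)/85)*(-90 + 98) = (sqrt(459255)/85)*8 = 8*sqrt(459255)/85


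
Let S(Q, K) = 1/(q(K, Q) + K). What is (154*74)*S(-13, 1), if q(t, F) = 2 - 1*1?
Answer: 5698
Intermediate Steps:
q(t, F) = 1 (q(t, F) = 2 - 1 = 1)
S(Q, K) = 1/(1 + K)
(154*74)*S(-13, 1) = (154*74)/(1 + 1) = 11396/2 = 11396*(½) = 5698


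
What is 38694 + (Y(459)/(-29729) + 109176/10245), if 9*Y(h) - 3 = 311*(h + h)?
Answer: 11788091769869/304573605 ≈ 38704.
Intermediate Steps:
Y(h) = 1/3 + 622*h/9 (Y(h) = 1/3 + (311*(h + h))/9 = 1/3 + (311*(2*h))/9 = 1/3 + (622*h)/9 = 1/3 + 622*h/9)
38694 + (Y(459)/(-29729) + 109176/10245) = 38694 + ((1/3 + (622/9)*459)/(-29729) + 109176/10245) = 38694 + ((1/3 + 31722)*(-1/29729) + 109176*(1/10245)) = 38694 + ((95167/3)*(-1/29729) + 36392/3415) = 38694 + (-95167/89187 + 36392/3415) = 38694 + 2920697999/304573605 = 11788091769869/304573605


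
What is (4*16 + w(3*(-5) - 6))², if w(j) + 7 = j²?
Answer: 248004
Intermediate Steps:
w(j) = -7 + j²
(4*16 + w(3*(-5) - 6))² = (4*16 + (-7 + (3*(-5) - 6)²))² = (64 + (-7 + (-15 - 6)²))² = (64 + (-7 + (-21)²))² = (64 + (-7 + 441))² = (64 + 434)² = 498² = 248004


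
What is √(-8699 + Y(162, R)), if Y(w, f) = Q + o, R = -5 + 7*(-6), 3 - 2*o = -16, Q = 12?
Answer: I*√34710/2 ≈ 93.153*I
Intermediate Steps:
o = 19/2 (o = 3/2 - ½*(-16) = 3/2 + 8 = 19/2 ≈ 9.5000)
R = -47 (R = -5 - 42 = -47)
Y(w, f) = 43/2 (Y(w, f) = 12 + 19/2 = 43/2)
√(-8699 + Y(162, R)) = √(-8699 + 43/2) = √(-17355/2) = I*√34710/2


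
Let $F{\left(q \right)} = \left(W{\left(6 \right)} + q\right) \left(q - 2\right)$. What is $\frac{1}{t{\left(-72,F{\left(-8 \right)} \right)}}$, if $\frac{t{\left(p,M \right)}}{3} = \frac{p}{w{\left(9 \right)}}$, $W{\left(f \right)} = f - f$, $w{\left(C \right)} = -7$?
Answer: $\frac{7}{216} \approx 0.032407$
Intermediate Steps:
$W{\left(f \right)} = 0$
$F{\left(q \right)} = q \left(-2 + q\right)$ ($F{\left(q \right)} = \left(0 + q\right) \left(q - 2\right) = q \left(-2 + q\right)$)
$t{\left(p,M \right)} = - \frac{3 p}{7}$ ($t{\left(p,M \right)} = 3 \frac{p}{-7} = 3 p \left(- \frac{1}{7}\right) = 3 \left(- \frac{p}{7}\right) = - \frac{3 p}{7}$)
$\frac{1}{t{\left(-72,F{\left(-8 \right)} \right)}} = \frac{1}{\left(- \frac{3}{7}\right) \left(-72\right)} = \frac{1}{\frac{216}{7}} = \frac{7}{216}$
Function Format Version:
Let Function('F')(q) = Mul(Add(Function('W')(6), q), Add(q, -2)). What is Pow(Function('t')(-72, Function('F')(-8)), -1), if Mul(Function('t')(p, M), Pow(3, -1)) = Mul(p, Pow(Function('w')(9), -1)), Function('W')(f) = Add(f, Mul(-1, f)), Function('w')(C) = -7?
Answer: Rational(7, 216) ≈ 0.032407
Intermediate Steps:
Function('W')(f) = 0
Function('F')(q) = Mul(q, Add(-2, q)) (Function('F')(q) = Mul(Add(0, q), Add(q, -2)) = Mul(q, Add(-2, q)))
Function('t')(p, M) = Mul(Rational(-3, 7), p) (Function('t')(p, M) = Mul(3, Mul(p, Pow(-7, -1))) = Mul(3, Mul(p, Rational(-1, 7))) = Mul(3, Mul(Rational(-1, 7), p)) = Mul(Rational(-3, 7), p))
Pow(Function('t')(-72, Function('F')(-8)), -1) = Pow(Mul(Rational(-3, 7), -72), -1) = Pow(Rational(216, 7), -1) = Rational(7, 216)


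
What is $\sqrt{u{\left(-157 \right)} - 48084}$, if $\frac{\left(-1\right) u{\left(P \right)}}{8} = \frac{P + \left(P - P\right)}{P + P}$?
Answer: $2 i \sqrt{12022} \approx 219.29 i$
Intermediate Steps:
$u{\left(P \right)} = -4$ ($u{\left(P \right)} = - 8 \frac{P + \left(P - P\right)}{P + P} = - 8 \frac{P + 0}{2 P} = - 8 P \frac{1}{2 P} = \left(-8\right) \frac{1}{2} = -4$)
$\sqrt{u{\left(-157 \right)} - 48084} = \sqrt{-4 - 48084} = \sqrt{-48088} = 2 i \sqrt{12022}$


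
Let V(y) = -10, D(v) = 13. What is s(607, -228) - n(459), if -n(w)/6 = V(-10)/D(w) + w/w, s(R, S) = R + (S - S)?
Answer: 7909/13 ≈ 608.38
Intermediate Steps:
s(R, S) = R (s(R, S) = R + 0 = R)
n(w) = -18/13 (n(w) = -6*(-10/13 + w/w) = -6*(-10*1/13 + 1) = -6*(-10/13 + 1) = -6*3/13 = -18/13)
s(607, -228) - n(459) = 607 - 1*(-18/13) = 607 + 18/13 = 7909/13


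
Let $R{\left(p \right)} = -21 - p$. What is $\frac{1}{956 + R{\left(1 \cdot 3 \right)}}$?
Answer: $\frac{1}{932} \approx 0.001073$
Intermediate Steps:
$\frac{1}{956 + R{\left(1 \cdot 3 \right)}} = \frac{1}{956 - \left(21 + 1 \cdot 3\right)} = \frac{1}{956 - 24} = \frac{1}{932}$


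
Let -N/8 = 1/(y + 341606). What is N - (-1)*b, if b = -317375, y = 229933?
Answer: -181392190133/571539 ≈ -3.1738e+5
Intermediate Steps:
N = -8/571539 (N = -8/(229933 + 341606) = -8/571539 ≈ -1.3997e-5)
N - (-1)*b = -8/571539 - (-1)*(-317375) = -8/571539 - 1*317375 = -8/571539 - 317375 = -181392190133/571539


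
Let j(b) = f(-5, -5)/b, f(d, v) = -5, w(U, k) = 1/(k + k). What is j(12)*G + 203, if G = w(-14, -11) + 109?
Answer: 13869/88 ≈ 157.60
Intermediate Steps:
w(U, k) = 1/(2*k)
G = 2397/22 (G = (½)/(-11) + 109 = (½)*(-1/11) + 109 = -1/22 + 109 = 2397/22 ≈ 108.95)
j(b) = -5/b
j(12)*G + 203 = -5/12*(2397/22) + 203 = -5*1/12*(2397/22) + 203 = -5/12*2397/22 + 203 = -3995/88 + 203 = 13869/88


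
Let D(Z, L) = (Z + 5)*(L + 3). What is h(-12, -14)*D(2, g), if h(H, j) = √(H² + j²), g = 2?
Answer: 70*√85 ≈ 645.37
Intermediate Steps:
D(Z, L) = (3 + L)*(5 + Z) (D(Z, L) = (5 + Z)*(3 + L) = (3 + L)*(5 + Z))
h(-12, -14)*D(2, g) = √((-12)² + (-14)²)*(15 + 3*2 + 5*2 + 2*2) = √(144 + 196)*(15 + 6 + 10 + 4) = √340*35 = (2*√85)*35 = 70*√85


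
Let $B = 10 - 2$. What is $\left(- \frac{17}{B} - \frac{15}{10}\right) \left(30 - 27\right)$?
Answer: $- \frac{87}{8} \approx -10.875$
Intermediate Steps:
$B = 8$
$\left(- \frac{17}{B} - \frac{15}{10}\right) \left(30 - 27\right) = \left(- \frac{17}{8} - \frac{15}{10}\right) \left(30 - 27\right) = \left(\left(-17\right) \frac{1}{8} - \frac{3}{2}\right) 3 = \left(- \frac{17}{8} - \frac{3}{2}\right) 3 = \left(- \frac{29}{8}\right) 3 = - \frac{87}{8}$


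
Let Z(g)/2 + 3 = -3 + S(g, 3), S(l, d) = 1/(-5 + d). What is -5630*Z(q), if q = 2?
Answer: 73190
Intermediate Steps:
Z(g) = -13 (Z(g) = -6 + 2*(-3 + 1/(-5 + 3)) = -6 + 2*(-3 + 1/(-2)) = -6 + 2*(-3 - ½) = -6 + 2*(-7/2) = -6 - 7 = -13)
-5630*Z(q) = -5630*(-13) = 73190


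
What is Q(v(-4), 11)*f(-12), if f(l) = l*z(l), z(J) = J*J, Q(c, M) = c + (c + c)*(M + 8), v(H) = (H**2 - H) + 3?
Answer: -1550016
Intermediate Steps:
v(H) = 3 + H**2 - H
Q(c, M) = c + 2*c*(8 + M) (Q(c, M) = c + (2*c)*(8 + M) = c + 2*c*(8 + M))
z(J) = J**2
f(l) = l**3 (f(l) = l*l**2 = l**3)
Q(v(-4), 11)*f(-12) = ((3 + (-4)**2 - 1*(-4))*(17 + 2*11))*(-12)**3 = ((3 + 16 + 4)*(17 + 22))*(-1728) = (23*39)*(-1728) = 897*(-1728) = -1550016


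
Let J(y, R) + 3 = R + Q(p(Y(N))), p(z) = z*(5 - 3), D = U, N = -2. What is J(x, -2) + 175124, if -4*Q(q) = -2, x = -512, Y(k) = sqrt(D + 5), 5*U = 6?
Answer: 350239/2 ≈ 1.7512e+5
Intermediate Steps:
U = 6/5 (U = (1/5)*6 = 6/5 ≈ 1.2000)
D = 6/5 ≈ 1.2000
Y(k) = sqrt(155)/5 (Y(k) = sqrt(6/5 + 5) = sqrt(31/5) = sqrt(155)/5)
p(z) = 2*z (p(z) = z*2 = 2*z)
Q(q) = 1/2 (Q(q) = -1/4*(-2) = 1/2)
J(y, R) = -5/2 + R (J(y, R) = -3 + (R + 1/2) = -3 + (1/2 + R) = -5/2 + R)
J(x, -2) + 175124 = (-5/2 - 2) + 175124 = -9/2 + 175124 = 350239/2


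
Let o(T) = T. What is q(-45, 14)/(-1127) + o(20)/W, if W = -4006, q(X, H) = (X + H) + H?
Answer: 22781/2257381 ≈ 0.010092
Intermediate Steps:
q(X, H) = X + 2*H (q(X, H) = (H + X) + H = X + 2*H)
q(-45, 14)/(-1127) + o(20)/W = (-45 + 2*14)/(-1127) + 20/(-4006) = (-45 + 28)*(-1/1127) + 20*(-1/4006) = -17*(-1/1127) - 10/2003 = 17/1127 - 10/2003 = 22781/2257381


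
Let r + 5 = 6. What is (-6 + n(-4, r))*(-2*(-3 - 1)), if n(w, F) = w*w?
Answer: 80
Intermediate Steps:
r = 1 (r = -5 + 6 = 1)
n(w, F) = w**2
(-6 + n(-4, r))*(-2*(-3 - 1)) = (-6 + (-4)**2)*(-2*(-3 - 1)) = (-6 + 16)*(-2*(-4)) = 10*8 = 80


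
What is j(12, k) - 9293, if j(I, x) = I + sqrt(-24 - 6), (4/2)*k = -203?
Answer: -9281 + I*sqrt(30) ≈ -9281.0 + 5.4772*I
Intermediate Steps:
k = -203/2 (k = (1/2)*(-203) = -203/2 ≈ -101.50)
j(I, x) = I + I*sqrt(30) (j(I, x) = I + sqrt(-30) = I + I*sqrt(30))
j(12, k) - 9293 = (12 + I*sqrt(30)) - 9293 = -9281 + I*sqrt(30)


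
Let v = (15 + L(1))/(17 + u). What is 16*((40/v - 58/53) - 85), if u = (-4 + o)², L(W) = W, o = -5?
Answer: 134752/53 ≈ 2542.5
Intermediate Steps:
u = 81 (u = (-4 - 5)² = (-9)² = 81)
v = 8/49 (v = (15 + 1)/(17 + 81) = 16/98 = 16*(1/98) = 8/49 ≈ 0.16327)
16*((40/v - 58/53) - 85) = 16*((40/(8/49) - 58/53) - 85) = 16*((40*(49/8) - 58*1/53) - 85) = 16*((245 - 58/53) - 85) = 16*(12927/53 - 85) = 16*(8422/53) = 134752/53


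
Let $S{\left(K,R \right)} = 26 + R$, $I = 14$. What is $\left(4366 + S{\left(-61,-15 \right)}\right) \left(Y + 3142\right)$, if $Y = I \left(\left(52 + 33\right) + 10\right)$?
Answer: $19573944$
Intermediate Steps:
$Y = 1330$ ($Y = 14 \left(\left(52 + 33\right) + 10\right) = 14 \left(85 + 10\right) = 14 \cdot 95 = 1330$)
$\left(4366 + S{\left(-61,-15 \right)}\right) \left(Y + 3142\right) = \left(4366 + \left(26 - 15\right)\right) \left(1330 + 3142\right) = \left(4366 + 11\right) 4472 = 4377 \cdot 4472 = 19573944$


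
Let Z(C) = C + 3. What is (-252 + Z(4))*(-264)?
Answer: 64680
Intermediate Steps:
Z(C) = 3 + C
(-252 + Z(4))*(-264) = (-252 + (3 + 4))*(-264) = (-252 + 7)*(-264) = -245*(-264) = 64680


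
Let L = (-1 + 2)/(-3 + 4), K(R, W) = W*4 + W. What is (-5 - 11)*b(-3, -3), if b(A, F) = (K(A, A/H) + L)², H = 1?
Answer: -3136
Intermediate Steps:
K(R, W) = 5*W (K(R, W) = 4*W + W = 5*W)
L = 1 (L = 1/1 = 1*1 = 1)
b(A, F) = (1 + 5*A)² (b(A, F) = (5*(A/1) + 1)² = (5*(A*1) + 1)² = (5*A + 1)² = (1 + 5*A)²)
(-5 - 11)*b(-3, -3) = (-5 - 11)*(1 + 5*(-3))² = -16*(1 - 15)² = -16*(-14)² = -16*196 = -3136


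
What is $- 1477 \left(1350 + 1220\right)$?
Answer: $-3795890$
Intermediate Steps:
$- 1477 \left(1350 + 1220\right) = \left(-1477\right) 2570 = -3795890$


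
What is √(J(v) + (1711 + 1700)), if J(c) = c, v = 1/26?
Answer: √2305862/26 ≈ 58.404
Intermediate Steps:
v = 1/26 ≈ 0.038462
√(J(v) + (1711 + 1700)) = √(1/26 + (1711 + 1700)) = √(1/26 + 3411) = √(88687/26) = √2305862/26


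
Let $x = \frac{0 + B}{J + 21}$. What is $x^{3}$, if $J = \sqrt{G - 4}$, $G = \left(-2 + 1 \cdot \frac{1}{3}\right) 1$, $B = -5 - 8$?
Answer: $- \frac{59319}{\left(63 + i \sqrt{51}\right)^{3}} \approx -0.21952 + 0.077311 i$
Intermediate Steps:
$B = -13$ ($B = -5 - 8 = -13$)
$G = - \frac{5}{3}$ ($G = \left(-2 + 1 \cdot \frac{1}{3}\right) 1 = \left(-2 + \frac{1}{3}\right) 1 = \left(- \frac{5}{3}\right) 1 = - \frac{5}{3} \approx -1.6667$)
$J = \frac{i \sqrt{51}}{3}$ ($J = \sqrt{- \frac{5}{3} - 4} = \sqrt{- \frac{17}{3}} = \frac{i \sqrt{51}}{3} \approx 2.3805 i$)
$x = - \frac{13}{21 + \frac{i \sqrt{51}}{3}}$ ($x = \frac{0 - 13}{\frac{i \sqrt{51}}{3} + 21} = - \frac{13}{21 + \frac{i \sqrt{51}}{3}} \approx -0.61119 + 0.069283 i$)
$x^{3} = \left(- \frac{819}{1340} + \frac{13 i \sqrt{51}}{1340}\right)^{3}$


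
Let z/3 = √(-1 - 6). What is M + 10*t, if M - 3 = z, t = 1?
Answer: 13 + 3*I*√7 ≈ 13.0 + 7.9373*I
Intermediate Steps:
z = 3*I*√7 (z = 3*√(-1 - 6) = 3*√(-7) = 3*(I*√7) = 3*I*√7 ≈ 7.9373*I)
M = 3 + 3*I*√7 ≈ 3.0 + 7.9373*I
M + 10*t = (3 + 3*I*√7) + 10*1 = (3 + 3*I*√7) + 10 = 13 + 3*I*√7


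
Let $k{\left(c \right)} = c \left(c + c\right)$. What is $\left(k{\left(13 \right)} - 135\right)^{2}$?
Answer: $41209$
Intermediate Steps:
$k{\left(c \right)} = 2 c^{2}$ ($k{\left(c \right)} = c 2 c = 2 c^{2}$)
$\left(k{\left(13 \right)} - 135\right)^{2} = \left(2 \cdot 13^{2} - 135\right)^{2} = \left(2 \cdot 169 - 135\right)^{2} = \left(338 - 135\right)^{2} = 203^{2} = 41209$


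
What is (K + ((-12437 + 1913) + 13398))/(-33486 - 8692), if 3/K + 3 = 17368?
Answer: -49907013/732420970 ≈ -0.068140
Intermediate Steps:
K = 3/17365 (K = 3/(-3 + 17368) = 3/17365 ≈ 0.00017276)
(K + ((-12437 + 1913) + 13398))/(-33486 - 8692) = (3/17365 + ((-12437 + 1913) + 13398))/(-33486 - 8692) = (3/17365 + (-10524 + 13398))/(-42178) = (3/17365 + 2874)*(-1/42178) = (49907013/17365)*(-1/42178) = -49907013/732420970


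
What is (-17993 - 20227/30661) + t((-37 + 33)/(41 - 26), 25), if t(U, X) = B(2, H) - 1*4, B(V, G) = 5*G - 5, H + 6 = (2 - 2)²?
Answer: -552899379/30661 ≈ -18033.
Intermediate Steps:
H = -6 (H = -6 + (2 - 2)² = -6 + 0² = -6 + 0 = -6)
B(V, G) = -5 + 5*G
t(U, X) = -39 (t(U, X) = (-5 + 5*(-6)) - 1*4 = (-5 - 30) - 4 = -35 - 4 = -39)
(-17993 - 20227/30661) + t((-37 + 33)/(41 - 26), 25) = (-17993 - 20227/30661) - 39 = -551703600/30661 - 39 = -552899379/30661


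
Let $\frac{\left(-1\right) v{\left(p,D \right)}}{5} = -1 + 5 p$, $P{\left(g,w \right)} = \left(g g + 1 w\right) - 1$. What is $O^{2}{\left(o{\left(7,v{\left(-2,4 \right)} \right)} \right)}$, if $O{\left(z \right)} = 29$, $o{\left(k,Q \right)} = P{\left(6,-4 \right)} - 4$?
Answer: $841$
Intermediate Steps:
$P{\left(g,w \right)} = -1 + w + g^{2}$ ($P{\left(g,w \right)} = \left(g^{2} + w\right) - 1 = \left(w + g^{2}\right) - 1 = -1 + w + g^{2}$)
$v{\left(p,D \right)} = 5 - 25 p$ ($v{\left(p,D \right)} = - 5 \left(-1 + 5 p\right) = 5 - 25 p$)
$o{\left(k,Q \right)} = 27$ ($o{\left(k,Q \right)} = \left(-1 - 4 + 6^{2}\right) - 4 = \left(-1 - 4 + 36\right) - 4 = 31 - 4 = 27$)
$O^{2}{\left(o{\left(7,v{\left(-2,4 \right)} \right)} \right)} = 29^{2} = 841$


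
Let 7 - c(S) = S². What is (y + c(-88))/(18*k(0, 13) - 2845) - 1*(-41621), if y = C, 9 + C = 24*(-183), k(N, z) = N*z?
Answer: 118423883/2845 ≈ 41625.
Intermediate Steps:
c(S) = 7 - S²
C = -4401 (C = -9 + 24*(-183) = -9 - 4392 = -4401)
y = -4401
(y + c(-88))/(18*k(0, 13) - 2845) - 1*(-41621) = (-4401 + (7 - 1*(-88)²))/(18*(0*13) - 2845) - 1*(-41621) = (-4401 + (7 - 1*7744))/(18*0 - 2845) + 41621 = (-4401 + (7 - 7744))/(0 - 2845) + 41621 = (-4401 - 7737)/(-2845) + 41621 = -12138*(-1/2845) + 41621 = 12138/2845 + 41621 = 118423883/2845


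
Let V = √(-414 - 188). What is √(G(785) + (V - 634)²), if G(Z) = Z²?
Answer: √(1017579 - 1268*I*√602) ≈ 1008.9 - 15.42*I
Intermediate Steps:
V = I*√602 (V = √(-602) = I*√602 ≈ 24.536*I)
√(G(785) + (V - 634)²) = √(785² + (I*√602 - 634)²) = √(616225 + (-634 + I*√602)²)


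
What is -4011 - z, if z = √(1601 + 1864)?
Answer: -4011 - 3*√385 ≈ -4069.9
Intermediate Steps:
z = 3*√385 (z = √3465 = 3*√385 ≈ 58.864)
-4011 - z = -4011 - 3*√385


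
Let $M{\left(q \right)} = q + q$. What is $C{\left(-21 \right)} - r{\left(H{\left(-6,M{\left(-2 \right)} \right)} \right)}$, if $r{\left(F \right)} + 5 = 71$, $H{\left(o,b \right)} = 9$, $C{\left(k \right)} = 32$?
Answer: $-34$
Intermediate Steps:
$M{\left(q \right)} = 2 q$
$r{\left(F \right)} = 66$ ($r{\left(F \right)} = -5 + 71 = 66$)
$C{\left(-21 \right)} - r{\left(H{\left(-6,M{\left(-2 \right)} \right)} \right)} = 32 - 66 = -34$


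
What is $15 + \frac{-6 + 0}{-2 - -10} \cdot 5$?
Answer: $\frac{45}{4} \approx 11.25$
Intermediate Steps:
$15 + \frac{-6 + 0}{-2 - -10} \cdot 5 = 15 + - \frac{6}{-2 + 10} \cdot 5 = 15 + - \frac{6}{8} \cdot 5 = 15 + \left(-6\right) \frac{1}{8} \cdot 5 = 15 - \frac{15}{4} = \frac{45}{4}$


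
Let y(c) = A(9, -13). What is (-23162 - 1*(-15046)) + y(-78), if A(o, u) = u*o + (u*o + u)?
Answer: -8363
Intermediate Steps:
A(o, u) = u + 2*o*u (A(o, u) = o*u + (o*u + u) = o*u + (u + o*u) = u + 2*o*u)
y(c) = -247 (y(c) = -13*(1 + 2*9) = -13*(1 + 18) = -13*19 = -247)
(-23162 - 1*(-15046)) + y(-78) = (-23162 - 1*(-15046)) - 247 = (-23162 + 15046) - 247 = -8116 - 247 = -8363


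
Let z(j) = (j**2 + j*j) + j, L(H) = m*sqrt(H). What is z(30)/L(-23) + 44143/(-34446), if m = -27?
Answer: -44143/34446 + 610*I*sqrt(23)/207 ≈ -1.2815 + 14.133*I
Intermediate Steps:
L(H) = -27*sqrt(H)
z(j) = j + 2*j**2 (z(j) = (j**2 + j**2) + j = 2*j**2 + j = j + 2*j**2)
z(30)/L(-23) + 44143/(-34446) = (30*(1 + 2*30))/((-27*I*sqrt(23))) + 44143/(-34446) = (30*(1 + 60))/((-27*I*sqrt(23))) + 44143*(-1/34446) = (30*61)/((-27*I*sqrt(23))) - 44143/34446 = 1830*(I*sqrt(23)/621) - 44143/34446 = 610*I*sqrt(23)/207 - 44143/34446 = -44143/34446 + 610*I*sqrt(23)/207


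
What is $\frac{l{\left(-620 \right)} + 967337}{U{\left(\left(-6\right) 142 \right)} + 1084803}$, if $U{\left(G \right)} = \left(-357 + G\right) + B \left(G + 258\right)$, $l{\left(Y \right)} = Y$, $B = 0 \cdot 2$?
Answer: $\frac{322239}{361198} \approx 0.89214$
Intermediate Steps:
$B = 0$
$U{\left(G \right)} = -357 + G$ ($U{\left(G \right)} = \left(-357 + G\right) + 0 \left(G + 258\right) = \left(-357 + G\right) + 0 \left(258 + G\right) = \left(-357 + G\right) + 0 = -357 + G$)
$\frac{l{\left(-620 \right)} + 967337}{U{\left(\left(-6\right) 142 \right)} + 1084803} = \frac{-620 + 967337}{\left(-357 - 852\right) + 1084803} = \frac{966717}{\left(-357 - 852\right) + 1084803} = \frac{966717}{-1209 + 1084803} = \frac{966717}{1083594} = 966717 \cdot \frac{1}{1083594} = \frac{322239}{361198}$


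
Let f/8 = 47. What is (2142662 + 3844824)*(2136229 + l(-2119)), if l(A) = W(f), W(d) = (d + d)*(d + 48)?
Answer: 14699739166422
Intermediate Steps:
f = 376 (f = 8*47 = 376)
W(d) = 2*d*(48 + d) (W(d) = (2*d)*(48 + d) = 2*d*(48 + d))
l(A) = 318848 (l(A) = 2*376*(48 + 376) = 2*376*424 = 318848)
(2142662 + 3844824)*(2136229 + l(-2119)) = (2142662 + 3844824)*(2136229 + 318848) = 5987486*2455077 = 14699739166422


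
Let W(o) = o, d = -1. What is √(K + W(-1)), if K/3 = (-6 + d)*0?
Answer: I ≈ 1.0*I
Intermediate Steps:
K = 0 (K = 3*((-6 - 1)*0) = 3*(-7*0) = 3*0 = 0)
√(K + W(-1)) = √(0 - 1) = √(-1) = I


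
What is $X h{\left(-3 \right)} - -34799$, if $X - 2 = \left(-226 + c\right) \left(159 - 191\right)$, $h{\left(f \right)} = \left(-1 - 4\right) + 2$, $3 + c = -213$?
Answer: $-7639$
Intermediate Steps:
$c = -216$ ($c = -3 - 213 = -216$)
$h{\left(f \right)} = -3$ ($h{\left(f \right)} = -5 + 2 = -3$)
$X = 14146$ ($X = 2 + \left(-226 - 216\right) \left(159 - 191\right) = 2 - -14144 = 2 + 14144 = 14146$)
$X h{\left(-3 \right)} - -34799 = 14146 \left(-3\right) - -34799 = -42438 + 34799 = -7639$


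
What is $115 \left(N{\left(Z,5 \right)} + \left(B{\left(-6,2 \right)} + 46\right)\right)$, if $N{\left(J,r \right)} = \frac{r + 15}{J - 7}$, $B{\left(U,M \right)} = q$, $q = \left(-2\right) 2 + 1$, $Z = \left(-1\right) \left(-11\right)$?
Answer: $5520$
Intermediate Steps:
$Z = 11$
$q = -3$ ($q = -4 + 1 = -3$)
$B{\left(U,M \right)} = -3$
$N{\left(J,r \right)} = \frac{15 + r}{-7 + J}$
$115 \left(N{\left(Z,5 \right)} + \left(B{\left(-6,2 \right)} + 46\right)\right) = 115 \left(\frac{15 + 5}{-7 + 11} + \left(-3 + 46\right)\right) = 115 \left(\frac{1}{4} \cdot 20 + 43\right) = 115 \left(5 + 43\right) = 115 \cdot 48 = 5520$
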